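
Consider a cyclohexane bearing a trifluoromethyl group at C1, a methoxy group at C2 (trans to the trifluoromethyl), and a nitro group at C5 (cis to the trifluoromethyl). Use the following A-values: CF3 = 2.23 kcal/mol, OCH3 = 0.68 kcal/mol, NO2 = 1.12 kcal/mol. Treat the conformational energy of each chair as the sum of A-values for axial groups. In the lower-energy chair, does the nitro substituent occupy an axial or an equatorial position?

equatorial

Chair I (trifluoromethyl axial, methoxy axial, nitro axial): E = 4.03 kcal/mol.
Chair II (trifluoromethyl equatorial, methoxy equatorial, nitro equatorial): E = 0.00 kcal/mol.
Chair II is the more stable (lower-energy) conformer, and in that chair the nitro group is equatorial.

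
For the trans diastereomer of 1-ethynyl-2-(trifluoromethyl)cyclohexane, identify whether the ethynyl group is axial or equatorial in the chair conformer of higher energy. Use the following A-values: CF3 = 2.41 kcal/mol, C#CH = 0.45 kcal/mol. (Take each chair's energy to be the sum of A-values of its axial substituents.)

C1 and C2 have opposite parity, so for the trans isomer the two substituents are e,e in one chair and a,a in the other.
Chair I (trifluoromethyl axial, ethynyl axial): E = 2.86 kcal/mol.
Chair II (trifluoromethyl equatorial, ethynyl equatorial): E = 0.00 kcal/mol.
Chair I is the less stable (higher-energy) conformer, and in that chair the ethynyl group is axial.

axial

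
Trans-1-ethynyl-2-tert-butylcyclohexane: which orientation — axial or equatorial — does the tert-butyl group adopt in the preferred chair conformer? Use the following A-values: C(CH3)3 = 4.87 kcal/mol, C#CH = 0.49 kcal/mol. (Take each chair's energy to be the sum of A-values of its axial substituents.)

equatorial

C1 and C2 have opposite parity, so for the trans isomer the two substituents are e,e in one chair and a,a in the other.
Chair I (tert-butyl axial, ethynyl axial): E = 5.36 kcal/mol.
Chair II (tert-butyl equatorial, ethynyl equatorial): E = 0.00 kcal/mol.
Chair II is the more stable (lower-energy) conformer, and in that chair the tert-butyl group is equatorial.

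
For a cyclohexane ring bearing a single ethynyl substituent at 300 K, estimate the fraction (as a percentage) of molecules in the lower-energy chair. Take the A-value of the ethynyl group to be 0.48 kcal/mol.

69.1%

One chair has the ethynyl group axial (E = 0.48 kcal/mol) and the other has it equatorial (E = 0).
ΔG = 0.48 kcal/mol between the two chairs.
K = exp(ΔG/RT) with R = 1.987×10⁻³ kcal mol⁻¹ K⁻¹ and T = 300 K gives K ≈ 2.24.
Fraction in the lower-energy chair = K/(K+1) = 69.1%.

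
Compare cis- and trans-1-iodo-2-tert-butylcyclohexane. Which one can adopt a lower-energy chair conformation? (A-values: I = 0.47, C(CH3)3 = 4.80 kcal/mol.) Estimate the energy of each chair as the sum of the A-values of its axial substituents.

At 1,2 positions (parity opposite): cis → (a,e or e,a); trans → (e,e or a,a).
Best chair for cis: E = 0.47 kcal/mol; best chair for trans: E = 0.00 kcal/mol.
The trans isomer is lower by 0.47 kcal/mol.

trans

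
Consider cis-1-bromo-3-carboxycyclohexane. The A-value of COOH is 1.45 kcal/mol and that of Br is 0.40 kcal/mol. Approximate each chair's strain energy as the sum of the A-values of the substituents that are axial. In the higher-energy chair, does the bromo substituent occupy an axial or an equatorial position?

axial

C1 and C3 have the same parity, so for the cis isomer the two substituents are e,e in one chair and a,a in the other.
Chair I (carboxyl axial, bromo axial): E = 1.85 kcal/mol.
Chair II (carboxyl equatorial, bromo equatorial): E = 0.00 kcal/mol.
Chair I is the less stable (higher-energy) conformer, and in that chair the bromo group is axial.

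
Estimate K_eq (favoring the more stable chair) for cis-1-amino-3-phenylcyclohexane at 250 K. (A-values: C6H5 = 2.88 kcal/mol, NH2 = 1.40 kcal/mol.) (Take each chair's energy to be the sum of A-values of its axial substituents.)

K ≈ 5519

C1 and C3 have the same parity, so for the cis isomer the two substituents are e,e in one chair and a,a in the other.
Chair I (phenyl axial, amino axial): E = 4.28 kcal/mol; chair II (phenyl equatorial, amino equatorial): E = 0.00 kcal/mol.
ΔG = 4.28 kcal/mol between the two chairs.
K = exp(ΔG/RT) with R = 1.987×10⁻³ kcal mol⁻¹ K⁻¹ and T = 250 K gives K ≈ 5.52e+03.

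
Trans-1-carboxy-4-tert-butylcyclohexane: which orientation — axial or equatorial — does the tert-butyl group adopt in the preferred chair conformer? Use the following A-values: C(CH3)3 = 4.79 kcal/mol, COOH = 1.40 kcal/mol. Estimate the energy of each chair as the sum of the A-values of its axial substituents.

C1 and C4 have opposite parity, so for the trans isomer the two substituents are e,e in one chair and a,a in the other.
Chair I (tert-butyl axial, carboxyl axial): E = 6.19 kcal/mol.
Chair II (tert-butyl equatorial, carboxyl equatorial): E = 0.00 kcal/mol.
Chair II is the more stable (lower-energy) conformer, and in that chair the tert-butyl group is equatorial.

equatorial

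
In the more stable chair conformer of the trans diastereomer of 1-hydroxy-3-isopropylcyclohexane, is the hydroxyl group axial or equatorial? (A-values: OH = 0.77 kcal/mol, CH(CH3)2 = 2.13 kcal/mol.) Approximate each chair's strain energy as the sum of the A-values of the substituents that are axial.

axial

C1 and C3 have the same parity, so for the trans isomer the two substituents are one axial and one equatorial in each chair.
Chair I (hydroxyl axial, isopropyl equatorial): E = 0.77 kcal/mol.
Chair II (hydroxyl equatorial, isopropyl axial): E = 2.13 kcal/mol.
Chair I is the more stable (lower-energy) conformer, and in that chair the hydroxyl group is axial.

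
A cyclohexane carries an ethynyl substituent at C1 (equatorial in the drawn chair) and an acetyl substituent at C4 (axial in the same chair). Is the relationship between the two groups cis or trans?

cis

C1 and C4 have opposite parity, so their axial bonds point in opposite directions.
With opposite-parity carbons, two substituents on the same face are one axial and one equatorial; opposite faces give both axial or both equatorial.
Here the groups are equatorial/axial → same face → cis.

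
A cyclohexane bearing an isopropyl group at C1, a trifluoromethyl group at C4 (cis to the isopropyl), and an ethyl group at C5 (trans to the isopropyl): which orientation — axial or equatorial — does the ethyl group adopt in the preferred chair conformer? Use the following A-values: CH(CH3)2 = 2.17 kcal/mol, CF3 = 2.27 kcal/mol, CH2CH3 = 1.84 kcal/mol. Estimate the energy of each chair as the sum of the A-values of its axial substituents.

Chair I (isopropyl axial, trifluoromethyl equatorial, ethyl equatorial): E = 2.17 kcal/mol.
Chair II (isopropyl equatorial, trifluoromethyl axial, ethyl axial): E = 4.11 kcal/mol.
Chair I is the more stable (lower-energy) conformer, and in that chair the ethyl group is equatorial.

equatorial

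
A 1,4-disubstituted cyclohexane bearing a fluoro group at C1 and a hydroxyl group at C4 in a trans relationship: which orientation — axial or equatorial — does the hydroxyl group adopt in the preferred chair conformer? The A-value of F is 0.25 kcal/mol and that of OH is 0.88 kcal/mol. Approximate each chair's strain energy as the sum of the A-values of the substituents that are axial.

C1 and C4 have opposite parity, so for the trans isomer the two substituents are e,e in one chair and a,a in the other.
Chair I (fluoro axial, hydroxyl axial): E = 1.13 kcal/mol.
Chair II (fluoro equatorial, hydroxyl equatorial): E = 0.00 kcal/mol.
Chair II is the more stable (lower-energy) conformer, and in that chair the hydroxyl group is equatorial.

equatorial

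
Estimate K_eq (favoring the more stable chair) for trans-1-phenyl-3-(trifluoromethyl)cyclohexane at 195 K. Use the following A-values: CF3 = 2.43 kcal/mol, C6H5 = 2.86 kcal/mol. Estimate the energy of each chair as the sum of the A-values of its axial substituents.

C1 and C3 have the same parity, so for the trans isomer the two substituents are one axial and one equatorial in each chair.
Chair I (trifluoromethyl axial, phenyl equatorial): E = 2.43 kcal/mol; chair II (trifluoromethyl equatorial, phenyl axial): E = 2.86 kcal/mol.
ΔG = 0.43 kcal/mol between the two chairs.
K = exp(ΔG/RT) with R = 1.987×10⁻³ kcal mol⁻¹ K⁻¹ and T = 195 K gives K ≈ 3.03.

K ≈ 3.03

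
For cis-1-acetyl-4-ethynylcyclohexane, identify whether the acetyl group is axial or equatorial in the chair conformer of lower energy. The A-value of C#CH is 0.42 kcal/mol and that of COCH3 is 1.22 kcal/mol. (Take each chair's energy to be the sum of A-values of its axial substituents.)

equatorial

C1 and C4 have opposite parity, so for the cis isomer the two substituents are one axial and one equatorial in each chair.
Chair I (ethynyl axial, acetyl equatorial): E = 0.42 kcal/mol.
Chair II (ethynyl equatorial, acetyl axial): E = 1.22 kcal/mol.
Chair I is the more stable (lower-energy) conformer, and in that chair the acetyl group is equatorial.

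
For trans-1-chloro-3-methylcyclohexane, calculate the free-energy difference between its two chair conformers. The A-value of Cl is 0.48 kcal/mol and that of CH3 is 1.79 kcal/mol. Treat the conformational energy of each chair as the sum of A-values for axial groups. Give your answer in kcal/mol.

1.31 kcal/mol

C1 and C3 have the same parity, so for the trans isomer the two substituents are one axial and one equatorial in each chair.
Chair I (chloro axial, methyl equatorial): E = 0.48 kcal/mol.
Chair II (chloro equatorial, methyl axial): E = 1.79 kcal/mol.
ΔE = 1.79 − 0.48 = 1.31 kcal/mol; chair I is more stable.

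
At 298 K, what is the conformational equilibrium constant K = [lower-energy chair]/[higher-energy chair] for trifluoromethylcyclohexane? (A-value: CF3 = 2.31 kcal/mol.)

K ≈ 49.5

One chair has the trifluoromethyl group axial (E = 2.31 kcal/mol) and the other has it equatorial (E = 0).
ΔG = 2.31 kcal/mol between the two chairs.
K = exp(ΔG/RT) with R = 1.987×10⁻³ kcal mol⁻¹ K⁻¹ and T = 298 K gives K ≈ 49.5.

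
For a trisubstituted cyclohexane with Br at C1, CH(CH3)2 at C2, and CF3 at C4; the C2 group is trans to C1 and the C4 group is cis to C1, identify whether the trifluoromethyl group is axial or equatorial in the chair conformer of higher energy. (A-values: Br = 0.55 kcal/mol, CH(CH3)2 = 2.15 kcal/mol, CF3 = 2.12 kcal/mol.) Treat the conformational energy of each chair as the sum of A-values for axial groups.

equatorial

Chair I (bromo axial, isopropyl axial, trifluoromethyl equatorial): E = 2.70 kcal/mol.
Chair II (bromo equatorial, isopropyl equatorial, trifluoromethyl axial): E = 2.12 kcal/mol.
Chair I is the less stable (higher-energy) conformer, and in that chair the trifluoromethyl group is equatorial.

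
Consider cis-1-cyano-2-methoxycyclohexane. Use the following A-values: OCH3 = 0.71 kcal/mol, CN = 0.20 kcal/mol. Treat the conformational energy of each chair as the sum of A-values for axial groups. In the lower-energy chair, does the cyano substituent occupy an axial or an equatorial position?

C1 and C2 have opposite parity, so for the cis isomer the two substituents are one axial and one equatorial in each chair.
Chair I (methoxy axial, cyano equatorial): E = 0.71 kcal/mol.
Chair II (methoxy equatorial, cyano axial): E = 0.20 kcal/mol.
Chair II is the more stable (lower-energy) conformer, and in that chair the cyano group is axial.

axial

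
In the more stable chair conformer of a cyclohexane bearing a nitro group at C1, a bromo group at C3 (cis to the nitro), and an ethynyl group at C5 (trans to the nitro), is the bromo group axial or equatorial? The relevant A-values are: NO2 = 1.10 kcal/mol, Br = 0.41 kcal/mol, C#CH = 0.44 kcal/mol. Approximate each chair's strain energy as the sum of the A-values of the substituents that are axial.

equatorial

Chair I (nitro axial, bromo axial, ethynyl equatorial): E = 1.51 kcal/mol.
Chair II (nitro equatorial, bromo equatorial, ethynyl axial): E = 0.44 kcal/mol.
Chair II is the more stable (lower-energy) conformer, and in that chair the bromo group is equatorial.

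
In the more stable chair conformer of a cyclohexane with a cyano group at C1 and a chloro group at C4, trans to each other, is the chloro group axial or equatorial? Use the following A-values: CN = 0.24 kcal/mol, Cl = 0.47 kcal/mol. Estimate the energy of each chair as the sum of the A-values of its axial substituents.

C1 and C4 have opposite parity, so for the trans isomer the two substituents are e,e in one chair and a,a in the other.
Chair I (cyano axial, chloro axial): E = 0.71 kcal/mol.
Chair II (cyano equatorial, chloro equatorial): E = 0.00 kcal/mol.
Chair II is the more stable (lower-energy) conformer, and in that chair the chloro group is equatorial.

equatorial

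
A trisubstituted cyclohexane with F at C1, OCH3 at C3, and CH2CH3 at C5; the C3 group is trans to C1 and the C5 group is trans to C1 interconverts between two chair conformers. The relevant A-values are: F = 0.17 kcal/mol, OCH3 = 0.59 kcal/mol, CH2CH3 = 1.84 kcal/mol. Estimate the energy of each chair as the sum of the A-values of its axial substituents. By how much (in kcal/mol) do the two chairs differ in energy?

2.26 kcal/mol

Chair I (fluoro axial, methoxy equatorial, ethyl equatorial): E = 0.17 kcal/mol.
Chair II (fluoro equatorial, methoxy axial, ethyl axial): E = 2.43 kcal/mol.
ΔE = 2.43 − 0.17 = 2.26 kcal/mol; chair I is more stable.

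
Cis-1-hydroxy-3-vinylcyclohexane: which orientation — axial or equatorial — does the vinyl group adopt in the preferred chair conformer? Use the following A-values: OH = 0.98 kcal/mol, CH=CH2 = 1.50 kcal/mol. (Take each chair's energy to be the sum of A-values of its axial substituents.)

equatorial

C1 and C3 have the same parity, so for the cis isomer the two substituents are e,e in one chair and a,a in the other.
Chair I (hydroxyl axial, vinyl axial): E = 2.48 kcal/mol.
Chair II (hydroxyl equatorial, vinyl equatorial): E = 0.00 kcal/mol.
Chair II is the more stable (lower-energy) conformer, and in that chair the vinyl group is equatorial.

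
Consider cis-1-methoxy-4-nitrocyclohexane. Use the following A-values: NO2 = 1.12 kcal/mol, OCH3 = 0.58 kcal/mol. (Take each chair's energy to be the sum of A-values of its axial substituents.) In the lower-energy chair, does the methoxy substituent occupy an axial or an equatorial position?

C1 and C4 have opposite parity, so for the cis isomer the two substituents are one axial and one equatorial in each chair.
Chair I (nitro axial, methoxy equatorial): E = 1.12 kcal/mol.
Chair II (nitro equatorial, methoxy axial): E = 0.58 kcal/mol.
Chair II is the more stable (lower-energy) conformer, and in that chair the methoxy group is axial.

axial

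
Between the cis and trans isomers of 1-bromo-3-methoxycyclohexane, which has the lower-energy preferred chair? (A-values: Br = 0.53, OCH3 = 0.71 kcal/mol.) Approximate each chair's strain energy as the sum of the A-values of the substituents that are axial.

cis

At 1,3 positions (parity same): cis → (e,e or a,a); trans → (a,e or e,a).
Best chair for cis: E = 0.00 kcal/mol; best chair for trans: E = 0.53 kcal/mol.
The cis isomer is lower by 0.53 kcal/mol.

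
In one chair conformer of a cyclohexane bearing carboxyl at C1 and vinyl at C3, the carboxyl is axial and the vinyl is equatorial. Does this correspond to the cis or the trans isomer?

trans

C1 and C3 have the same parity, so their axial bonds point in the same direction.
With same-parity carbons, two substituents on the same face are both axial or both equatorial; opposite faces give one of each.
Here the groups are axial/equatorial → opposite face → trans.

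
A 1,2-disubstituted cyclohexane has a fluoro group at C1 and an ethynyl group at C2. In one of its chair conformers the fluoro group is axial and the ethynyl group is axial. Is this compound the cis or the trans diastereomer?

trans

C1 and C2 have opposite parity, so their axial bonds point in opposite directions.
With opposite-parity carbons, two substituents on the same face are one axial and one equatorial; opposite faces give both axial or both equatorial.
Here the groups are axial/axial → opposite face → trans.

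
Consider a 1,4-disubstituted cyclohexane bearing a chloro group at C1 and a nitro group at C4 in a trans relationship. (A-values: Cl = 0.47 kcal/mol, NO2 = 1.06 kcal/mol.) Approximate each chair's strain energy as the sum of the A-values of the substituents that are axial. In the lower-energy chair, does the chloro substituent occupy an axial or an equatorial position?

C1 and C4 have opposite parity, so for the trans isomer the two substituents are e,e in one chair and a,a in the other.
Chair I (chloro axial, nitro axial): E = 1.53 kcal/mol.
Chair II (chloro equatorial, nitro equatorial): E = 0.00 kcal/mol.
Chair II is the more stable (lower-energy) conformer, and in that chair the chloro group is equatorial.

equatorial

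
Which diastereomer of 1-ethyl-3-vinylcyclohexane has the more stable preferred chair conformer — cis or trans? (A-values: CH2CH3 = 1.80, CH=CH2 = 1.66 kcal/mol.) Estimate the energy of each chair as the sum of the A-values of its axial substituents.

cis

At 1,3 positions (parity same): cis → (e,e or a,a); trans → (a,e or e,a).
Best chair for cis: E = 0.00 kcal/mol; best chair for trans: E = 1.66 kcal/mol.
The cis isomer is lower by 1.66 kcal/mol.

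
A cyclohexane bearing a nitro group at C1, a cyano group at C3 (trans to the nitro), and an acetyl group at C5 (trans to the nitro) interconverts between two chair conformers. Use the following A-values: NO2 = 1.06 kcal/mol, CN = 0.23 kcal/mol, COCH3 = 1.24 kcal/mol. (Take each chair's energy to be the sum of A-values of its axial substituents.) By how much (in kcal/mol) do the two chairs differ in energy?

Chair I (nitro axial, cyano equatorial, acetyl equatorial): E = 1.06 kcal/mol.
Chair II (nitro equatorial, cyano axial, acetyl axial): E = 1.47 kcal/mol.
ΔE = 1.47 − 1.06 = 0.41 kcal/mol; chair I is more stable.

0.41 kcal/mol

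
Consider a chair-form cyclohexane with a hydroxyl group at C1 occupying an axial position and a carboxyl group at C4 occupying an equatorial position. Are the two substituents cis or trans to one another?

C1 and C4 have opposite parity, so their axial bonds point in opposite directions.
With opposite-parity carbons, two substituents on the same face are one axial and one equatorial; opposite faces give both axial or both equatorial.
Here the groups are axial/equatorial → same face → cis.

cis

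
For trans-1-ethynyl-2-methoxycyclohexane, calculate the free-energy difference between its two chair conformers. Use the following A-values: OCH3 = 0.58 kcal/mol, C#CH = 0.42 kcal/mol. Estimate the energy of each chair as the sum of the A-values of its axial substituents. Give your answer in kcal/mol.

1.00 kcal/mol

C1 and C2 have opposite parity, so for the trans isomer the two substituents are e,e in one chair and a,a in the other.
Chair I (methoxy axial, ethynyl axial): E = 1.00 kcal/mol.
Chair II (methoxy equatorial, ethynyl equatorial): E = 0.00 kcal/mol.
ΔE = 1.00 − 0.00 = 1.00 kcal/mol; chair II is more stable.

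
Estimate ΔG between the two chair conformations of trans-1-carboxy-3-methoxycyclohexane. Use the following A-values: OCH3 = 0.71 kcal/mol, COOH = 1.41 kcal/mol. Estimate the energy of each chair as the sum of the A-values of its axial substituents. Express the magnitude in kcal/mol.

C1 and C3 have the same parity, so for the trans isomer the two substituents are one axial and one equatorial in each chair.
Chair I (methoxy axial, carboxyl equatorial): E = 0.71 kcal/mol.
Chair II (methoxy equatorial, carboxyl axial): E = 1.41 kcal/mol.
ΔE = 1.41 − 0.71 = 0.70 kcal/mol; chair I is more stable.

0.70 kcal/mol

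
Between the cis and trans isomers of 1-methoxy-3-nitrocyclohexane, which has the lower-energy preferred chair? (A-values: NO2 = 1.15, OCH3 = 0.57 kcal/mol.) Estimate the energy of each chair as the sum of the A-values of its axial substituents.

cis

At 1,3 positions (parity same): cis → (e,e or a,a); trans → (a,e or e,a).
Best chair for cis: E = 0.00 kcal/mol; best chair for trans: E = 0.57 kcal/mol.
The cis isomer is lower by 0.57 kcal/mol.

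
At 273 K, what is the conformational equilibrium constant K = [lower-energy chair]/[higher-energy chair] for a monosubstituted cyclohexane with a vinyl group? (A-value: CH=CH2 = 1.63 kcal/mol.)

One chair has the vinyl group axial (E = 1.63 kcal/mol) and the other has it equatorial (E = 0).
ΔG = 1.63 kcal/mol between the two chairs.
K = exp(ΔG/RT) with R = 1.987×10⁻³ kcal mol⁻¹ K⁻¹ and T = 273 K gives K ≈ 20.2.

K ≈ 20.2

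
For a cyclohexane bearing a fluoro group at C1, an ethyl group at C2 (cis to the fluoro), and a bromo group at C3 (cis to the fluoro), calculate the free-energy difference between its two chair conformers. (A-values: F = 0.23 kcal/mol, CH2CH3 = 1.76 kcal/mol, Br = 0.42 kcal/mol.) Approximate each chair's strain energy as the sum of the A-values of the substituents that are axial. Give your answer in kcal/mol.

1.11 kcal/mol

Chair I (fluoro axial, ethyl equatorial, bromo axial): E = 0.65 kcal/mol.
Chair II (fluoro equatorial, ethyl axial, bromo equatorial): E = 1.76 kcal/mol.
ΔE = 1.76 − 0.65 = 1.11 kcal/mol; chair I is more stable.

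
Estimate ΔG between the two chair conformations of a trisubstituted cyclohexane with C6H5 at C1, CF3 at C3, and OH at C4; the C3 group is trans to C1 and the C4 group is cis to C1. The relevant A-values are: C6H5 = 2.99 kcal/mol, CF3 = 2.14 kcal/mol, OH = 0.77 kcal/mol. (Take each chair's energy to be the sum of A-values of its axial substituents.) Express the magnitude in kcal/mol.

0.08 kcal/mol

Chair I (phenyl axial, trifluoromethyl equatorial, hydroxyl equatorial): E = 2.99 kcal/mol.
Chair II (phenyl equatorial, trifluoromethyl axial, hydroxyl axial): E = 2.91 kcal/mol.
ΔE = 2.99 − 2.91 = 0.08 kcal/mol; chair II is more stable.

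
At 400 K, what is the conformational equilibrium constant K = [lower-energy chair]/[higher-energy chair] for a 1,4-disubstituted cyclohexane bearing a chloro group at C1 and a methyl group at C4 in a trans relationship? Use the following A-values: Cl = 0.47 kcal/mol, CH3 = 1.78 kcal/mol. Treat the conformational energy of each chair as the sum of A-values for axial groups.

C1 and C4 have opposite parity, so for the trans isomer the two substituents are e,e in one chair and a,a in the other.
Chair I (chloro axial, methyl axial): E = 2.25 kcal/mol; chair II (chloro equatorial, methyl equatorial): E = 0.00 kcal/mol.
ΔG = 2.25 kcal/mol between the two chairs.
K = exp(ΔG/RT) with R = 1.987×10⁻³ kcal mol⁻¹ K⁻¹ and T = 400 K gives K ≈ 17.

K ≈ 17.0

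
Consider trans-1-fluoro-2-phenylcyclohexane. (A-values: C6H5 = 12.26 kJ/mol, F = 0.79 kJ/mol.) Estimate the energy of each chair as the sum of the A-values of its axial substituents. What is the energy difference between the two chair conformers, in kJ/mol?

13.05 kJ/mol

C1 and C2 have opposite parity, so for the trans isomer the two substituents are e,e in one chair and a,a in the other.
Chair I (phenyl axial, fluoro axial): E = 13.05 kJ/mol.
Chair II (phenyl equatorial, fluoro equatorial): E = 0.00 kJ/mol.
ΔE = 13.05 − 0.00 = 13.05 kJ/mol; chair II is more stable.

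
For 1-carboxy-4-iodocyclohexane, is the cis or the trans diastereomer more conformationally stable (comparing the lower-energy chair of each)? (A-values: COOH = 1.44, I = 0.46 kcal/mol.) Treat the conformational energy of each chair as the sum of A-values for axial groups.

At 1,4 positions (parity opposite): cis → (a,e or e,a); trans → (e,e or a,a).
Best chair for cis: E = 0.46 kcal/mol; best chair for trans: E = 0.00 kcal/mol.
The trans isomer is lower by 0.46 kcal/mol.

trans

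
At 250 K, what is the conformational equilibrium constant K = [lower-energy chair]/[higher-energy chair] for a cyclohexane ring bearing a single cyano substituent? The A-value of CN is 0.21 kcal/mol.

K ≈ 1.53

One chair has the cyano group axial (E = 0.21 kcal/mol) and the other has it equatorial (E = 0).
ΔG = 0.21 kcal/mol between the two chairs.
K = exp(ΔG/RT) with R = 1.987×10⁻³ kcal mol⁻¹ K⁻¹ and T = 250 K gives K ≈ 1.53.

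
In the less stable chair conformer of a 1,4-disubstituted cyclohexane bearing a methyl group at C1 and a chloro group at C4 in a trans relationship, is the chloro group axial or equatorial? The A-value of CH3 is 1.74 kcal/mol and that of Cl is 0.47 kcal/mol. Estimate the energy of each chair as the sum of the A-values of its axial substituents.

C1 and C4 have opposite parity, so for the trans isomer the two substituents are e,e in one chair and a,a in the other.
Chair I (methyl axial, chloro axial): E = 2.21 kcal/mol.
Chair II (methyl equatorial, chloro equatorial): E = 0.00 kcal/mol.
Chair I is the less stable (higher-energy) conformer, and in that chair the chloro group is axial.

axial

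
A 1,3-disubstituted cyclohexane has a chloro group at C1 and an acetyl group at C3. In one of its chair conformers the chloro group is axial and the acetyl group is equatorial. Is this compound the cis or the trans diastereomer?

C1 and C3 have the same parity, so their axial bonds point in the same direction.
With same-parity carbons, two substituents on the same face are both axial or both equatorial; opposite faces give one of each.
Here the groups are axial/equatorial → opposite face → trans.

trans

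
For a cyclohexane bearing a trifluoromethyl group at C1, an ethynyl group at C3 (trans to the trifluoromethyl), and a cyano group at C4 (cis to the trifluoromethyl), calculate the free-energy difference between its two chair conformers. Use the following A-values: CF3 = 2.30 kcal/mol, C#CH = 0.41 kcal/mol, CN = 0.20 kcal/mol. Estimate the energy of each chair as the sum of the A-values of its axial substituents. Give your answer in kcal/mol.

1.69 kcal/mol

Chair I (trifluoromethyl axial, ethynyl equatorial, cyano equatorial): E = 2.30 kcal/mol.
Chair II (trifluoromethyl equatorial, ethynyl axial, cyano axial): E = 0.61 kcal/mol.
ΔE = 2.30 − 0.61 = 1.69 kcal/mol; chair II is more stable.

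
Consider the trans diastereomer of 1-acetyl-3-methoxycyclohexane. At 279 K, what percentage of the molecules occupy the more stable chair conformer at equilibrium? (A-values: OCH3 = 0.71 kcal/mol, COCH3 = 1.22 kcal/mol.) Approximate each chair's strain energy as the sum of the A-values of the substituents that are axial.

71.5%

C1 and C3 have the same parity, so for the trans isomer the two substituents are one axial and one equatorial in each chair.
Chair I (methoxy axial, acetyl equatorial): E = 0.71 kcal/mol; chair II (methoxy equatorial, acetyl axial): E = 1.22 kcal/mol.
ΔG = 0.51 kcal/mol between the two chairs.
K = exp(ΔG/RT) with R = 1.987×10⁻³ kcal mol⁻¹ K⁻¹ and T = 279 K gives K ≈ 2.51.
Fraction in the lower-energy chair = K/(K+1) = 71.5%.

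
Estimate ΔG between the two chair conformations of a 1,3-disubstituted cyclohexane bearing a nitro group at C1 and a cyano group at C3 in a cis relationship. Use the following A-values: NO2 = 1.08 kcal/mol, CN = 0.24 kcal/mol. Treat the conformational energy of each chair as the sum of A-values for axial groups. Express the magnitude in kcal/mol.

1.32 kcal/mol

C1 and C3 have the same parity, so for the cis isomer the two substituents are e,e in one chair and a,a in the other.
Chair I (nitro axial, cyano axial): E = 1.32 kcal/mol.
Chair II (nitro equatorial, cyano equatorial): E = 0.00 kcal/mol.
ΔE = 1.32 − 0.00 = 1.32 kcal/mol; chair II is more stable.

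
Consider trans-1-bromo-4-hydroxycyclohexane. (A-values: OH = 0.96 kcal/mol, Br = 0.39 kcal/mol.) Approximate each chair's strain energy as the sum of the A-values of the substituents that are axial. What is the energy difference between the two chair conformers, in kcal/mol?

C1 and C4 have opposite parity, so for the trans isomer the two substituents are e,e in one chair and a,a in the other.
Chair I (hydroxyl axial, bromo axial): E = 1.35 kcal/mol.
Chair II (hydroxyl equatorial, bromo equatorial): E = 0.00 kcal/mol.
ΔE = 1.35 − 0.00 = 1.35 kcal/mol; chair II is more stable.

1.35 kcal/mol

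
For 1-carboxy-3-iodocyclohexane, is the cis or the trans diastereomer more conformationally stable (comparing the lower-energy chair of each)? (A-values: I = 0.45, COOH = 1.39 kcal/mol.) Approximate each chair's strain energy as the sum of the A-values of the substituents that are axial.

At 1,3 positions (parity same): cis → (e,e or a,a); trans → (a,e or e,a).
Best chair for cis: E = 0.00 kcal/mol; best chair for trans: E = 0.45 kcal/mol.
The cis isomer is lower by 0.45 kcal/mol.

cis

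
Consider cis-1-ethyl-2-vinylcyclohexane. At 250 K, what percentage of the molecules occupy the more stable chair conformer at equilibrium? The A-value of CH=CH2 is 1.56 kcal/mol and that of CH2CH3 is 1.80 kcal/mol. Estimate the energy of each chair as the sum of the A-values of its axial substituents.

61.8%

C1 and C2 have opposite parity, so for the cis isomer the two substituents are one axial and one equatorial in each chair.
Chair I (vinyl axial, ethyl equatorial): E = 1.56 kcal/mol; chair II (vinyl equatorial, ethyl axial): E = 1.80 kcal/mol.
ΔG = 0.24 kcal/mol between the two chairs.
K = exp(ΔG/RT) with R = 1.987×10⁻³ kcal mol⁻¹ K⁻¹ and T = 250 K gives K ≈ 1.62.
Fraction in the lower-energy chair = K/(K+1) = 61.8%.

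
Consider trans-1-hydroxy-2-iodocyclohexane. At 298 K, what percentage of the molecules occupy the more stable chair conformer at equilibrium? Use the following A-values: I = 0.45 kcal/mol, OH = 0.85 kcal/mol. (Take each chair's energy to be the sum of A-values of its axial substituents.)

90.0%

C1 and C2 have opposite parity, so for the trans isomer the two substituents are e,e in one chair and a,a in the other.
Chair I (iodo axial, hydroxyl axial): E = 1.30 kcal/mol; chair II (iodo equatorial, hydroxyl equatorial): E = 0.00 kcal/mol.
ΔG = 1.30 kcal/mol between the two chairs.
K = exp(ΔG/RT) with R = 1.987×10⁻³ kcal mol⁻¹ K⁻¹ and T = 298 K gives K ≈ 8.98.
Fraction in the lower-energy chair = K/(K+1) = 90.0%.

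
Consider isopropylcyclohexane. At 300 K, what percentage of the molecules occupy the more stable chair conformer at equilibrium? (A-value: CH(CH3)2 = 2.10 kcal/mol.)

One chair has the isopropyl group axial (E = 2.10 kcal/mol) and the other has it equatorial (E = 0).
ΔG = 2.10 kcal/mol between the two chairs.
K = exp(ΔG/RT) with R = 1.987×10⁻³ kcal mol⁻¹ K⁻¹ and T = 300 K gives K ≈ 33.9.
Fraction in the lower-energy chair = K/(K+1) = 97.1%.

97.1%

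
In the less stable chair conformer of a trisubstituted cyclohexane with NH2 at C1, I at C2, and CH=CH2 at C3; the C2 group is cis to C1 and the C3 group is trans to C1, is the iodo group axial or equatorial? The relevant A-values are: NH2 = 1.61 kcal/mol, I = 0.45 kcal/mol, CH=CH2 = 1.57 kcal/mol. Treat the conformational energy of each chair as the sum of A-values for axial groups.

Chair I (amino axial, iodo equatorial, vinyl equatorial): E = 1.61 kcal/mol.
Chair II (amino equatorial, iodo axial, vinyl axial): E = 2.02 kcal/mol.
Chair II is the less stable (higher-energy) conformer, and in that chair the iodo group is axial.

axial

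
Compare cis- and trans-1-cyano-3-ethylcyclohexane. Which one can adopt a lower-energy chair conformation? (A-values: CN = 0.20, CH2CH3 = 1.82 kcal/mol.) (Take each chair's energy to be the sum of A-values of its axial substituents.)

cis

At 1,3 positions (parity same): cis → (e,e or a,a); trans → (a,e or e,a).
Best chair for cis: E = 0.00 kcal/mol; best chair for trans: E = 0.20 kcal/mol.
The cis isomer is lower by 0.20 kcal/mol.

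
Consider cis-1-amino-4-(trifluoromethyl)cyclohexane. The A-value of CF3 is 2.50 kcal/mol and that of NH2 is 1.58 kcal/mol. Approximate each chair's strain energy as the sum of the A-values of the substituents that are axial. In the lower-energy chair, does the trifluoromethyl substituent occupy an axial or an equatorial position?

C1 and C4 have opposite parity, so for the cis isomer the two substituents are one axial and one equatorial in each chair.
Chair I (trifluoromethyl axial, amino equatorial): E = 2.50 kcal/mol.
Chair II (trifluoromethyl equatorial, amino axial): E = 1.58 kcal/mol.
Chair II is the more stable (lower-energy) conformer, and in that chair the trifluoromethyl group is equatorial.

equatorial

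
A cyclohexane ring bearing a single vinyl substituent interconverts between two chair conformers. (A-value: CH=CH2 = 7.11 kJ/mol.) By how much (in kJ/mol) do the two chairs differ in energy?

A monosubstituted cyclohexane has one chair with the vinyl group axial (E = A = 7.11 kJ/mol) and one with it equatorial (E = 0).
ΔE = 7.11 − 0 = 7.11 kJ/mol.

7.11 kJ/mol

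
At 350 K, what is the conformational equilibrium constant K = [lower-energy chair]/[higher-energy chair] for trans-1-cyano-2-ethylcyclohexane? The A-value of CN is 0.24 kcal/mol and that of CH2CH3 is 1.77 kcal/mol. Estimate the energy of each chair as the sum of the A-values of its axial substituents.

K ≈ 18.0

C1 and C2 have opposite parity, so for the trans isomer the two substituents are e,e in one chair and a,a in the other.
Chair I (cyano axial, ethyl axial): E = 2.01 kcal/mol; chair II (cyano equatorial, ethyl equatorial): E = 0.00 kcal/mol.
ΔG = 2.01 kcal/mol between the two chairs.
K = exp(ΔG/RT) with R = 1.987×10⁻³ kcal mol⁻¹ K⁻¹ and T = 350 K gives K ≈ 18.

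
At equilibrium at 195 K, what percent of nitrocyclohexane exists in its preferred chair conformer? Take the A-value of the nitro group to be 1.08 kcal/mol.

94.2%

One chair has the nitro group axial (E = 1.08 kcal/mol) and the other has it equatorial (E = 0).
ΔG = 1.08 kcal/mol between the two chairs.
K = exp(ΔG/RT) with R = 1.987×10⁻³ kcal mol⁻¹ K⁻¹ and T = 195 K gives K ≈ 16.2.
Fraction in the lower-energy chair = K/(K+1) = 94.2%.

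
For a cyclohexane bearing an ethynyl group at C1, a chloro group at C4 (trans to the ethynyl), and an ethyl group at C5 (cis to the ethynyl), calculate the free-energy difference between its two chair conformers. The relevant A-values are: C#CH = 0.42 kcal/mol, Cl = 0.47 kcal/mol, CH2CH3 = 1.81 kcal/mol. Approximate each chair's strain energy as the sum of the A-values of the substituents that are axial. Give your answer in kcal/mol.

2.70 kcal/mol

Chair I (ethynyl axial, chloro axial, ethyl axial): E = 2.70 kcal/mol.
Chair II (ethynyl equatorial, chloro equatorial, ethyl equatorial): E = 0.00 kcal/mol.
ΔE = 2.70 − 0.00 = 2.70 kcal/mol; chair II is more stable.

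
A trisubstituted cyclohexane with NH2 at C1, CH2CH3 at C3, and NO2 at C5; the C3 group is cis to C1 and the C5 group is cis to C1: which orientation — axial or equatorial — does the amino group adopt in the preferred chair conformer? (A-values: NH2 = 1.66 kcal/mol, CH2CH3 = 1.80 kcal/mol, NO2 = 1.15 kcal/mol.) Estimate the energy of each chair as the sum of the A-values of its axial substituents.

equatorial

Chair I (amino axial, ethyl axial, nitro axial): E = 4.61 kcal/mol.
Chair II (amino equatorial, ethyl equatorial, nitro equatorial): E = 0.00 kcal/mol.
Chair II is the more stable (lower-energy) conformer, and in that chair the amino group is equatorial.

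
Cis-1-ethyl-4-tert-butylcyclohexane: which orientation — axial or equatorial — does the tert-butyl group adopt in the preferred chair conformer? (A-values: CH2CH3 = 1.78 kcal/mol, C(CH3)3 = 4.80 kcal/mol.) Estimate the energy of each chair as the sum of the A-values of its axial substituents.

equatorial

C1 and C4 have opposite parity, so for the cis isomer the two substituents are one axial and one equatorial in each chair.
Chair I (ethyl axial, tert-butyl equatorial): E = 1.78 kcal/mol.
Chair II (ethyl equatorial, tert-butyl axial): E = 4.80 kcal/mol.
Chair I is the more stable (lower-energy) conformer, and in that chair the tert-butyl group is equatorial.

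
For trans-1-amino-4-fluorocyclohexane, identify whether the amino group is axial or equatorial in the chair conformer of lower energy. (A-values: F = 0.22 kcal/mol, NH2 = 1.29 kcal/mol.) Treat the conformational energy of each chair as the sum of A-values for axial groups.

C1 and C4 have opposite parity, so for the trans isomer the two substituents are e,e in one chair and a,a in the other.
Chair I (fluoro axial, amino axial): E = 1.51 kcal/mol.
Chair II (fluoro equatorial, amino equatorial): E = 0.00 kcal/mol.
Chair II is the more stable (lower-energy) conformer, and in that chair the amino group is equatorial.

equatorial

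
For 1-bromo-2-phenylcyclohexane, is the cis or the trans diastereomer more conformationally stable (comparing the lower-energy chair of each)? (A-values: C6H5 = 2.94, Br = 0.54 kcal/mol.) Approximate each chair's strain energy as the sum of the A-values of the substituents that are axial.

At 1,2 positions (parity opposite): cis → (a,e or e,a); trans → (e,e or a,a).
Best chair for cis: E = 0.54 kcal/mol; best chair for trans: E = 0.00 kcal/mol.
The trans isomer is lower by 0.54 kcal/mol.

trans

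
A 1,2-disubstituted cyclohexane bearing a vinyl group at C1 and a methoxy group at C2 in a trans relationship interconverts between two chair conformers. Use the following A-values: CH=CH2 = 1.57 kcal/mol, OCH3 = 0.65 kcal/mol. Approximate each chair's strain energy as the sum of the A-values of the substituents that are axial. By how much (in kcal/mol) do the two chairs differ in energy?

2.22 kcal/mol

C1 and C2 have opposite parity, so for the trans isomer the two substituents are e,e in one chair and a,a in the other.
Chair I (vinyl axial, methoxy axial): E = 2.22 kcal/mol.
Chair II (vinyl equatorial, methoxy equatorial): E = 0.00 kcal/mol.
ΔE = 2.22 − 0.00 = 2.22 kcal/mol; chair II is more stable.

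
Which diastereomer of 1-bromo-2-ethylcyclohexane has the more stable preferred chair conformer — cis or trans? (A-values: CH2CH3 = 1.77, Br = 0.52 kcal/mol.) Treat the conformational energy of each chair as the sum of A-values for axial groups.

trans

At 1,2 positions (parity opposite): cis → (a,e or e,a); trans → (e,e or a,a).
Best chair for cis: E = 0.52 kcal/mol; best chair for trans: E = 0.00 kcal/mol.
The trans isomer is lower by 0.52 kcal/mol.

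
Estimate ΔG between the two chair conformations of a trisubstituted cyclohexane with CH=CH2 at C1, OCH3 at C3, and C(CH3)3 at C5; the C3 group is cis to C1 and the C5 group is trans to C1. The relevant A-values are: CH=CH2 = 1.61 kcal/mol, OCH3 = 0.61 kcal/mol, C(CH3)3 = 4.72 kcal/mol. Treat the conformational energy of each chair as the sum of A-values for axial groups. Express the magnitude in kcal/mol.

2.50 kcal/mol

Chair I (vinyl axial, methoxy axial, tert-butyl equatorial): E = 2.22 kcal/mol.
Chair II (vinyl equatorial, methoxy equatorial, tert-butyl axial): E = 4.72 kcal/mol.
ΔE = 4.72 − 2.22 = 2.50 kcal/mol; chair I is more stable.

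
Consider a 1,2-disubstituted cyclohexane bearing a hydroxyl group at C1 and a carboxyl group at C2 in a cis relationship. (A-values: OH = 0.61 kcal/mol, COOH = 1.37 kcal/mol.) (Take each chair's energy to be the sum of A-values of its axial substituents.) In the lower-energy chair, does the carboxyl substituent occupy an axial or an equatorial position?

equatorial

C1 and C2 have opposite parity, so for the cis isomer the two substituents are one axial and one equatorial in each chair.
Chair I (hydroxyl axial, carboxyl equatorial): E = 0.61 kcal/mol.
Chair II (hydroxyl equatorial, carboxyl axial): E = 1.37 kcal/mol.
Chair I is the more stable (lower-energy) conformer, and in that chair the carboxyl group is equatorial.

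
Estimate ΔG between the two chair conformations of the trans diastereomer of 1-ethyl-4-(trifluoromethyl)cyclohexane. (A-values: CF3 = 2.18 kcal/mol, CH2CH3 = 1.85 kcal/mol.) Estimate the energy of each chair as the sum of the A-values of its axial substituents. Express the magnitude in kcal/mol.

C1 and C4 have opposite parity, so for the trans isomer the two substituents are e,e in one chair and a,a in the other.
Chair I (trifluoromethyl axial, ethyl axial): E = 4.03 kcal/mol.
Chair II (trifluoromethyl equatorial, ethyl equatorial): E = 0.00 kcal/mol.
ΔE = 4.03 − 0.00 = 4.03 kcal/mol; chair II is more stable.

4.03 kcal/mol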